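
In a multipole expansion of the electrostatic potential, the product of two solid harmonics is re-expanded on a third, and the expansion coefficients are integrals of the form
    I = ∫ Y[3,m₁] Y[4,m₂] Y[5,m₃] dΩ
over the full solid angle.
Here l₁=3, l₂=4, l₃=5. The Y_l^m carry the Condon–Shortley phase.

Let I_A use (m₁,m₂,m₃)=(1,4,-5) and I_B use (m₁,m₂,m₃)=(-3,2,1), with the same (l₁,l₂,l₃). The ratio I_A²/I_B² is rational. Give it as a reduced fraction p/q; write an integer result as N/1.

Same 3,4,5: normalisation and zero-m 3j drop out of the ratio.
A: Δ: 2! 4! 6! / 13! → 1/180180; sum: t=2:+1/34560 = 1/34560; 3j²(3 4 5; 1 4 -5) = Δ·Π!·Σ² = 14/429  (sign +1)
B: Δ: 2! 4! 6! / 13! → 1/180180; sum: t=2:+1/2304 = 1/2304; 3j²(3 4 5; -3 2 1) = Δ·Π!·Σ² = 75/4004  (sign +1)
I_A²/I_B² = (14/429)/(75/4004) = 392/225

392/225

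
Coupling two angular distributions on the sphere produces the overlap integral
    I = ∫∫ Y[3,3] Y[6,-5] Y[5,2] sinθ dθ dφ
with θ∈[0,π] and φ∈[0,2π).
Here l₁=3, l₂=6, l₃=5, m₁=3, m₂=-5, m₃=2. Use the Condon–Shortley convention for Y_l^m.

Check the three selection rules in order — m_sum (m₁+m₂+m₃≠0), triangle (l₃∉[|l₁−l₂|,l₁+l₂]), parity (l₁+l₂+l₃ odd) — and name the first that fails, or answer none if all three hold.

none

azimuthal sum: 3 − 5 + 2 = 0  ✓
3 ≤ 5 ≤ 9 (triangle on l)  ✓
L = 3 + 6 + 5 = 14 (even)  ✓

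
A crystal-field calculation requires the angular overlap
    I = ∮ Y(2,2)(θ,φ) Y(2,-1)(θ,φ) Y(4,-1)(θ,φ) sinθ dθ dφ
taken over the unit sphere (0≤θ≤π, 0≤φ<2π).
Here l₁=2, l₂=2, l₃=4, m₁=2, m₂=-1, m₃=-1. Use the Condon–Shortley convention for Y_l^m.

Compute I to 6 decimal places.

Rules hold: Σm=0, L=8 even, 0≤4≤4.
N = 5·5·9 = 225
Δ = 0!·4!·4!/9! = 1/630
Racah Σ t=0..0: t=0:+1/16 = 1/16
⇒ 3j(2 2 4; 0 0 0)² = 2/35, sgn +1
Racah Σ t=0..0: t=0:+1/144 = 1/144
⇒ 3j(2 2 4; 2 -1 -1)² = 1/126, sgn -1
4πI² = N·(3j₀)²·(3jₘ)² = 5/49
I = -1·√(0.102041/4π) = -0.09011188

-0.090112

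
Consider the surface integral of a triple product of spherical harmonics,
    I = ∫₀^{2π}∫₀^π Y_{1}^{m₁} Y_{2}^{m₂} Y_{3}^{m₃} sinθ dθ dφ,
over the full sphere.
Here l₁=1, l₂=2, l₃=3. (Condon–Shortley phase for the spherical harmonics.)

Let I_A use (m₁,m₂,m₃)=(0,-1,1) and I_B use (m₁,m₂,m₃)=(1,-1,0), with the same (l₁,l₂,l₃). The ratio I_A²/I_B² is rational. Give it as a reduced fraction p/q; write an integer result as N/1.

Shared (l₁,l₂,l₃)=(1,2,3): N and (l;000)² cancel in I_A²/I_B².
A: Δ = 0!·2!·4!/7! = 1/105; Racah Σ t=0..0: t=0:+1/6 = 1/6; ⇒ 3j(1 2 3; 0 -1 1)² = 8/105, sgn +1
B: Δ = 0!·2!·4!/7! = 1/105; Racah Σ t=0..0: t=0:+1/12 = 1/12; ⇒ 3j(1 2 3; 1 -1 0)² = 1/35, sgn -1
I_A²/I_B² = (8/105)/(1/35) = 8/3

8/3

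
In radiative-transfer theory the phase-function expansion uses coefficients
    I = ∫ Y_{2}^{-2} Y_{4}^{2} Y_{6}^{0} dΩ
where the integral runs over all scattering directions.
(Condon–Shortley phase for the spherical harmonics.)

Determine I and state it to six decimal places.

Rules hold: Σm=0, L=12 even, 2≤6≤6.
N = 5·9·13 = 585
Δ = 0!·4!·8!/13! = 1/6435
Racah Σ t=0..0: t=0:+1/2304 = 1/2304
⇒ 3j(2 4 6; 0 0 0)² = 5/143, sgn +1
Racah Σ t=0..0: t=0:+1/34560 = 1/34560
⇒ 3j(2 4 6; -2 2 0)² = 1/429, sgn +1
4πI² = N·(3j₀)²·(3jₘ)² = 75/1573
I = +1·√(0.0476796/4π) = 0.06159725

0.061597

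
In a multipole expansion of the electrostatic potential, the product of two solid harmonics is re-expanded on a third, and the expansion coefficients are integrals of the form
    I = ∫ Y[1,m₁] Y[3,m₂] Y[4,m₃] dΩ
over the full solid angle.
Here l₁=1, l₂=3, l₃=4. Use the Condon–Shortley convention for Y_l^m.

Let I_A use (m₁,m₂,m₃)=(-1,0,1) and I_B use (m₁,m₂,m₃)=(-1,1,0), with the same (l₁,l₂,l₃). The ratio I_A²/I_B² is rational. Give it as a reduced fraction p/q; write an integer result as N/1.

5/3

Shared (l₁,l₂,l₃)=(1,3,4): N and (l;000)² cancel in I_A²/I_B².
A: Δ = 0!·2!·6!/9! = 1/252; Racah Σ t=0..0: t=0:+1/72 = 1/72; ⇒ 3j(1 3 4; -1 0 1)² = 5/126, sgn -1
B: Δ = 0!·2!·6!/9! = 1/252; Racah Σ t=0..0: t=0:+1/96 = 1/96; ⇒ 3j(1 3 4; -1 1 0)² = 1/42, sgn +1
I_A²/I_B² = (5/126)/(1/42) = 5/3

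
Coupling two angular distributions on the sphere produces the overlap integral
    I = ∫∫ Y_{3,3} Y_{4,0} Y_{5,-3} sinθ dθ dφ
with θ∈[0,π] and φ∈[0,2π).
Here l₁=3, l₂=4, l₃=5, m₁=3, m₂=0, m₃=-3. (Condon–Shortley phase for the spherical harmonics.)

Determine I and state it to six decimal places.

0.196280

m-sum 0 ✓  L=12 even ✓  1≤5≤7 ✓
Π(2lᵢ+1) = 7×9×11 = 693
triangle coeff Δ(3,4,5) = 1/180180
Σ_t [0,2]: t=0:+1/576 t=1:−1/144 t=2:+1/576 = -1/288
(3j)²=20/1001 [(3 4 5; 0 0 0)], sign=+1
Σ_t [0,0]: t=0:+1/2304 = 1/2304
(3j)²=5/143 [(3 4 5; 3 0 -3)], sign=+1
⇒ 4πI² = 900/1859
I = (+1)√(900/1859/(4π)) = 0.19628026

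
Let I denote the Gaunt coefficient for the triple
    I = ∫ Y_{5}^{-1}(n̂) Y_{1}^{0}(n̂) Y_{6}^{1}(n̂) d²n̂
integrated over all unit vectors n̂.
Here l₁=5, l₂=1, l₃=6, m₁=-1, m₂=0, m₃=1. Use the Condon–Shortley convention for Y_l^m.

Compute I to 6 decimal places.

-0.241725

m-sum 0 ✓  L=12 even ✓  4≤6≤6 ✓
Π(2lᵢ+1) = 11×3×13 = 429
triangle coeff Δ(5,1,6) = 1/858
Σ_t [0,0]: t=0:+1/14400 = 1/14400
(3j)²=6/143 [(5 1 6; 0 0 0)], sign=+1
Σ_t [0,0]: t=0:+1/17280 = 1/17280
(3j)²=35/858 [(5 1 6; -1 0 1)], sign=-1
⇒ 4πI² = 105/143
I = (-1)√(105/143/(4π)) = -0.24172507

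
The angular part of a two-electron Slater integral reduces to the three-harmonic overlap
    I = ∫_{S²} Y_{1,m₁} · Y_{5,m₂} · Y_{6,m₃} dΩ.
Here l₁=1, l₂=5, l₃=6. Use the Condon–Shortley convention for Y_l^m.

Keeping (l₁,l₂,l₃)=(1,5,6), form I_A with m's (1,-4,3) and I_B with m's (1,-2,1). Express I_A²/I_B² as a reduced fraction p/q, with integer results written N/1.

l's match ⇒ only the (l;m) 3-j factors differ between A and B.
A: triangle coeff Δ(1,5,6) = 1/858; Σ_t [0,0]: t=0:+1/725760 = 1/725760; (3j)²=1/286 [(1 5 6; 1 -4 3)], sign=-1
B: triangle coeff Δ(1,5,6) = 1/858; Σ_t [0,0]: t=0:+1/60480 = 1/60480; (3j)²=5/429 [(1 5 6; 1 -2 1)], sign=-1
I_A²/I_B² = (1/286)/(5/429) = 3/10

3/10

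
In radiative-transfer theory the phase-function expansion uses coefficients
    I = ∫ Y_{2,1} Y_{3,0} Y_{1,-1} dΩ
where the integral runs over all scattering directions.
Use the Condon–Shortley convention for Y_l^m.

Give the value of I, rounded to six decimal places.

m-sum 0 ✓  L=6 even ✓  1≤1≤5 ✓
Π(2lᵢ+1) = 5×7×3 = 105
triangle coeff Δ(2,3,1) = 1/105
Σ_t [2,2]: t=2:+1/4 = 1/4
(3j)²=3/35 [(2 3 1; 0 0 0)], sign=-1
Σ_t [1,1]: t=1:−1/12 = -1/12
(3j)²=1/35 [(2 3 1; 1 0 -1)], sign=-1
⇒ 4πI² = 9/35
I = (+1)√(9/35/(4π)) = 0.14304817

0.143048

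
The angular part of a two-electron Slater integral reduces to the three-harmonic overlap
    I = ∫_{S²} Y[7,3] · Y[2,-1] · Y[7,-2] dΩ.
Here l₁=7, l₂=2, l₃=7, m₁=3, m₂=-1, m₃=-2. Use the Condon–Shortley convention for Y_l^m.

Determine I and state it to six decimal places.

-0.123591

Checks pass: Σm=0; 16 even; l₃=7∈[5,9].
(2·7+1)(2·2+1)(2·7+1) = 1125
Δ: 2! 12! 2! / 17! → 1/185640
sum: t=0:+1/2419200 t=1:−1/518400 t=2:+1/2419200 = -1/907200
3j²(7 2 7; 0 0 0) = Δ·Π!·Σ² = 56/3315  (sign +1)
sum: t=0:+1/1935360 t=1:−1/4354560 = 1/3483648
3j²(7 2 7; 3 -1 -2) = Δ·Π!·Σ² = 125/12376  (sign -1)
combine: 4πI² = 1125·56/3315·125/12376 = 9375/48841
take √, sign -1: I = -0.12359145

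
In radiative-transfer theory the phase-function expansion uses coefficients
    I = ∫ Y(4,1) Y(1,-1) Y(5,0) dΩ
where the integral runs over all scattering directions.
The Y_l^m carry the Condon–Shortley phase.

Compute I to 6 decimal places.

m-sum 0 ✓  L=10 even ✓  3≤5≤5 ✓
Π(2lᵢ+1) = 9×3×11 = 297
triangle coeff Δ(4,1,5) = 1/495
Σ_t [0,0]: t=0:+1/576 = 1/576
(3j)²=5/99 [(4 1 5; 0 0 0)], sign=-1
Σ_t [0,0]: t=0:+1/1440 = 1/1440
(3j)²=2/99 [(4 1 5; 1 -1 0)], sign=-1
⇒ 4πI² = 10/33
I = (+1)√(10/33/(4π)) = 0.15528807

0.155288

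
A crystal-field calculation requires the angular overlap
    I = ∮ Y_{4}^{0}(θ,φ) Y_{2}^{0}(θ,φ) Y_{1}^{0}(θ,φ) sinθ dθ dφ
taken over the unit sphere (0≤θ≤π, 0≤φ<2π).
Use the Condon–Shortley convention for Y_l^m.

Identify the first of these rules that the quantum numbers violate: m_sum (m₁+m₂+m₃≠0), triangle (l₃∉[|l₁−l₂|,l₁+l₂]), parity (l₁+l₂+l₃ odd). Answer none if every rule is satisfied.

Σmᵢ = 0  ✓
l₃∈[|l₁−l₂|,l₁+l₂]=[2,6], have l₃=1  ✗
Σlᵢ = 7 ⇒ odd

triangle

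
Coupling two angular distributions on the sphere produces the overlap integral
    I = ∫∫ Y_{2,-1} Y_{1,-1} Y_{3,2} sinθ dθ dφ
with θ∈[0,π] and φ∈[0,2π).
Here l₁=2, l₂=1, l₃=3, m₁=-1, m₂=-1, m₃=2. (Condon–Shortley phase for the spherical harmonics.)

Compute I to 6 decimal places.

0.261169

Rules hold: Σm=0, L=6 even, 1≤3≤3.
N = 5·3·7 = 105
Δ = 0!·4!·2!/7! = 1/105
Racah Σ t=0..0: t=0:+1/4 = 1/4
⇒ 3j(2 1 3; 0 0 0)² = 3/35, sgn -1
Racah Σ t=0..0: t=0:+1/12 = 1/12
⇒ 3j(2 1 3; -1 -1 2)² = 2/21, sgn -1
4πI² = N·(3j₀)²·(3jₘ)² = 6/7
I = +1·√(0.857143/4π) = 0.26116903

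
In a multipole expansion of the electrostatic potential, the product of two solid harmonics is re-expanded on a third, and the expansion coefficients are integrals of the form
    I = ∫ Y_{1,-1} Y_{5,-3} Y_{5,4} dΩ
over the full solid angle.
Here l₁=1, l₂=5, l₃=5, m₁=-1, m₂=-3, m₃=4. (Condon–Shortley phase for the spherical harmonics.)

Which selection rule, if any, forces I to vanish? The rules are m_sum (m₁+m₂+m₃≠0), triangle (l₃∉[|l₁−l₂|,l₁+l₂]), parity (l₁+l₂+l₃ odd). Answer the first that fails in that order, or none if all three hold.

parity

Σmᵢ = 0  ✓
l₃∈[|l₁−l₂|,l₁+l₂]=[4,6], have l₃=5  ✓
Σlᵢ = 11 ⇒ odd  ✗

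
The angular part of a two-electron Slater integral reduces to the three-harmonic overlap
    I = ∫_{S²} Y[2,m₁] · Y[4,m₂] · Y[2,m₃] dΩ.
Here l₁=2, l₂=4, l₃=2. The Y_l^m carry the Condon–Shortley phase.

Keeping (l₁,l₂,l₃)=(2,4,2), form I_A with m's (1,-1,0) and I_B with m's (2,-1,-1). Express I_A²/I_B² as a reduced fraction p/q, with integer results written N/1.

6/1

Shared (l₁,l₂,l₃)=(2,4,2): N and (l;000)² cancel in I_A²/I_B².
A: Δ = 4!·0!·4!/9! = 1/630; Racah Σ t=1..1: t=1:−1/24 = -1/24; ⇒ 3j(2 4 2; 1 -1 0)² = 1/21, sgn -1
B: Δ = 4!·0!·4!/9! = 1/630; Racah Σ t=0..0: t=0:+1/144 = 1/144; ⇒ 3j(2 4 2; 2 -1 -1)² = 1/126, sgn -1
I_A²/I_B² = (1/21)/(1/126) = 6/1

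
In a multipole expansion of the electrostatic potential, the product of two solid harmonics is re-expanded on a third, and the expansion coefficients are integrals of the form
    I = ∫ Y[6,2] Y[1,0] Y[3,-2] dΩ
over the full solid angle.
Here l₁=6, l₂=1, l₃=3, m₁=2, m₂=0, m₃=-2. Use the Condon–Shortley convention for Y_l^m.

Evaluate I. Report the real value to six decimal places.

0.000000

triangle: need 5≤l₃≤7, have 3; I=0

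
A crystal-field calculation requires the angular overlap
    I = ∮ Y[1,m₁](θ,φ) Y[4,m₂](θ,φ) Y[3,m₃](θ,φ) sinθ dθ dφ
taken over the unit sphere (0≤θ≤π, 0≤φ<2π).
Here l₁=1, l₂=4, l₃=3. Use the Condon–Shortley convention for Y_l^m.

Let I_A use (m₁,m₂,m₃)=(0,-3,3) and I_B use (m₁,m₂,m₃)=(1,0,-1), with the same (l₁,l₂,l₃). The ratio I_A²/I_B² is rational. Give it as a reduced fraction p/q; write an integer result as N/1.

Shared (l₁,l₂,l₃)=(1,4,3): N and (l;000)² cancel in I_A²/I_B².
A: Δ = 2!·0!·6!/9! = 1/252; Racah Σ t=1..1: t=1:−1/720 = -1/720; ⇒ 3j(1 4 3; 0 -3 3)² = 1/36, sgn -1
B: Δ = 2!·0!·6!/9! = 1/252; Racah Σ t=0..0: t=0:+1/96 = 1/96; ⇒ 3j(1 4 3; 1 0 -1)² = 1/42, sgn +1
I_A²/I_B² = (1/36)/(1/42) = 7/6

7/6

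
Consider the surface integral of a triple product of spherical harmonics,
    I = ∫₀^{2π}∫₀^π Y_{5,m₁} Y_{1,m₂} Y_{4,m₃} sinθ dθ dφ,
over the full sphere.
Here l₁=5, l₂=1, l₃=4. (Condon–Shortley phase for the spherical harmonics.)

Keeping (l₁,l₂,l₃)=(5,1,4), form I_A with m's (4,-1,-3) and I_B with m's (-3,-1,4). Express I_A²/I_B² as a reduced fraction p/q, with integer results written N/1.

l's match ⇒ only the (l;m) 3-j factors differ between A and B.
A: triangle coeff Δ(5,1,4) = 1/495; Σ_t [0,0]: t=0:+1/10080 = 1/10080; (3j)²=4/55 [(5 1 4; 4 -1 -3)], sign=-1
B: triangle coeff Δ(5,1,4) = 1/495; Σ_t [0,0]: t=0:+1/80640 = 1/80640; (3j)²=1/495 [(5 1 4; -3 -1 4)], sign=+1
I_A²/I_B² = (4/55)/(1/495) = 36/1

36/1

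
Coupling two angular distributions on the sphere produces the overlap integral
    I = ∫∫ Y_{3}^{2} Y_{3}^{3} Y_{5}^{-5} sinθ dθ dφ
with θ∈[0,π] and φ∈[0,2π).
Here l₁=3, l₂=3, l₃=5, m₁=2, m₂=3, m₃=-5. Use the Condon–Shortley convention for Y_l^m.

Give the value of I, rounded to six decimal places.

l₁+l₂+l₃=11 is odd: 3j(l;000)=0 ⇒ I=0

0.000000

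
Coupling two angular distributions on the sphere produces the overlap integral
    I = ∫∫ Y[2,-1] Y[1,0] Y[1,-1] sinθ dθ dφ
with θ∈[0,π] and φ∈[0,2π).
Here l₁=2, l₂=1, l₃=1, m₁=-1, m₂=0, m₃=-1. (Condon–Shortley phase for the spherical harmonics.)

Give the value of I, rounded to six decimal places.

m-sum = -1 + 0 − 1 = -2 ≠ 0 ⇒ I = 0

0.000000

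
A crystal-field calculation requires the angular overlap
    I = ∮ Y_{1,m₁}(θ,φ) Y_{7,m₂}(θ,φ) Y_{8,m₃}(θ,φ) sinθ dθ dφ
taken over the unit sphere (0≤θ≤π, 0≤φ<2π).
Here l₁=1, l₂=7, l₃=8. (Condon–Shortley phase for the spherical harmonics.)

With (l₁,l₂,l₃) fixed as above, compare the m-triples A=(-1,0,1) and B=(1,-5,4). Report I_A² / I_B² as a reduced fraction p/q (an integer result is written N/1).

Same 1,7,8: normalisation and zero-m 3j drop out of the ratio.
A: Δ: 0! 2! 14! / 17! → 1/2040; sum: t=0:+1/50803200 = 1/50803200; 3j²(1 7 8; -1 0 1) = Δ·Π!·Σ² = 3/170  (sign -1)
B: Δ: 0! 2! 14! / 17! → 1/2040; sum: t=0:+1/1916006400 = 1/1916006400; 3j²(1 7 8; 1 -5 4) = Δ·Π!·Σ² = 1/340  (sign +1)
I_A²/I_B² = (3/170)/(1/340) = 6/1

6/1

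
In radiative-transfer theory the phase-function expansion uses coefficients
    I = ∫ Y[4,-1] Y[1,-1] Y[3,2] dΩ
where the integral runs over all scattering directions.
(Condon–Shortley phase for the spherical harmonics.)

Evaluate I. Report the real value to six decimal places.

-0.106622

m-sum 0 ✓  L=8 even ✓  3≤3≤5 ✓
Π(2lᵢ+1) = 9×3×7 = 189
triangle coeff Δ(4,1,3) = 1/252
Σ_t [1,1]: t=1:−1/36 = -1/36
(3j)²=4/63 [(4 1 3; 0 0 0)], sign=+1
Σ_t [0,0]: t=0:+1/240 = 1/240
(3j)²=1/84 [(4 1 3; -1 -1 2)], sign=-1
⇒ 4πI² = 1/7
I = (-1)√(1/7/(4π)) = -0.10662181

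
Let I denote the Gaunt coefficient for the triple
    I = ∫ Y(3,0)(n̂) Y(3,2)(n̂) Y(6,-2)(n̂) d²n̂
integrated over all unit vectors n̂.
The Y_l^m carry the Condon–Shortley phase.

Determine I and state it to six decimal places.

m-sum 0 ✓  L=12 even ✓  0≤6≤6 ✓
Π(2lᵢ+1) = 7×7×13 = 637
triangle coeff Δ(3,3,6) = 1/12012
Σ_t [0,0]: t=0:+1/1296 = 1/1296
(3j)²=100/3003 [(3 3 6; 0 0 0)], sign=+1
Σ_t [0,0]: t=0:+1/4320 = 1/4320
(3j)²=8/429 [(3 3 6; 0 2 -2)], sign=+1
⇒ 4πI² = 5600/14157
I = (+1)√(5600/14157/(4π)) = 0.17742036

0.177420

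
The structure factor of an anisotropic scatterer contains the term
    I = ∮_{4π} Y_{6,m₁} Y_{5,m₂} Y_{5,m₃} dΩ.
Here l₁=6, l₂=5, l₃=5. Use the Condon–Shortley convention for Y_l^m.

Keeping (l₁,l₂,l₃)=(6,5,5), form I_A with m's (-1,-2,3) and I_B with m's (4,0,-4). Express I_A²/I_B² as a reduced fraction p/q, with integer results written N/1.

l's match ⇒ only the (l;m) 3-j factors differ between A and B.
A: triangle coeff Δ(6,5,5) = 1/28588560; Σ_t [1,3]: t=1:−1/345600 t=2:+1/34560 t=3:−1/41472 = 1/518400; (3j)²=7/36465 [(6 5 5; -1 -2 3)], sign=+1
B: triangle coeff Δ(6,5,5) = 1/28588560; Σ_t [1,2]: t=1:−1/345600 t=2:+1/207360 = 1/518400; (3j)²=12/2431 [(6 5 5; 4 0 -4)], sign=-1
I_A²/I_B² = (7/36465)/(12/2431) = 7/180

7/180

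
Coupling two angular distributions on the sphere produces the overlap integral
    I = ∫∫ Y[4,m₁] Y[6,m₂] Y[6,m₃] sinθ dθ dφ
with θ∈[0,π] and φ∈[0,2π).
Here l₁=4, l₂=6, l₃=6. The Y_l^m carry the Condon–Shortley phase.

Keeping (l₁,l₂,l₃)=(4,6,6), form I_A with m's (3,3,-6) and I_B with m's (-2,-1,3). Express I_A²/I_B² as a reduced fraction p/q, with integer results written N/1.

l's match ⇒ only the (l;m) 3-j factors differ between A and B.
A: triangle coeff Δ(4,6,6) = 1/15315300; Σ_t [1,1]: t=1:−1/5806080 = -1/5806080; (3j)²=9/884 [(4 6 6; 3 3 -6)], sign=-1
B: triangle coeff Δ(4,6,6) = 1/15315300; Σ_t [2,4]: t=2:+1/69120 t=3:−1/51840 t=4:+1/483840 = -1/362880; (3j)²=16/17017 [(4 6 6; -2 -1 3)], sign=+1
I_A²/I_B² = (9/884)/(16/17017) = 693/64

693/64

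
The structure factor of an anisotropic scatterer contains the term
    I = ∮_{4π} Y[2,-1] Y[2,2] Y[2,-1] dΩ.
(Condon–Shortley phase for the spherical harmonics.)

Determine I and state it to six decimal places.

Rules hold: Σm=0, L=6 even, 0≤2≤4.
N = 5·5·5 = 125
Δ = 2!·2!·2!/7! = 1/630
Racah Σ t=0..2: t=0:+1/8 t=1:−1/1 t=2:+1/8 = -3/4
⇒ 3j(2 2 2; 0 0 0)² = 2/35, sgn -1
Racah Σ t=2..2: t=2:+1/4 = 1/4
⇒ 3j(2 2 2; -1 2 -1)² = 3/35, sgn -1
4πI² = N·(3j₀)²·(3jₘ)² = 30/49
I = +1·√(0.612245/4π) = 0.22072812

0.220728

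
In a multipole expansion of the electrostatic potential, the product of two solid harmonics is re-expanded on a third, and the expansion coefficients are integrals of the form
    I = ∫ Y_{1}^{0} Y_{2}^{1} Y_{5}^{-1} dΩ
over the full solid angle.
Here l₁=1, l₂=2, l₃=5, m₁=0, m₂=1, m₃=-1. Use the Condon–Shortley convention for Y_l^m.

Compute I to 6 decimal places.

triangle: need 1≤l₃≤3, have 5; I=0

0.000000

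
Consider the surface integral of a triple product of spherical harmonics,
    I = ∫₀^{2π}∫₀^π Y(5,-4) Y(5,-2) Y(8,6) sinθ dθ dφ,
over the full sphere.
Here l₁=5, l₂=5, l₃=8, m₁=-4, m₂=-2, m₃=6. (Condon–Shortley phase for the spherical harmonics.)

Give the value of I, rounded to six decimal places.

-0.023187

Rules hold: Σm=0, L=18 even, 0≤8≤10.
N = 11·11·17 = 2057
Δ = 2!·8!·8!/19! = 1/37413090
Racah Σ t=0..2: t=0:+1/1036800 t=1:−1/331776 t=2:+1/1036800 = -1/921600
⇒ 3j(5 5 8; 0 0 0)² = 490/46189, sgn -1
Racah Σ t=1..2: t=1:−1/58060800 t=2:+1/50803200 = 1/406425600
⇒ 3j(5 5 8; -4 -2 6)² = 1/3230, sgn +1
4πI² = N·(3j₀)²·(3jₘ)² = 539/79781
I = -1·√(0.00675599/4π) = -0.02318674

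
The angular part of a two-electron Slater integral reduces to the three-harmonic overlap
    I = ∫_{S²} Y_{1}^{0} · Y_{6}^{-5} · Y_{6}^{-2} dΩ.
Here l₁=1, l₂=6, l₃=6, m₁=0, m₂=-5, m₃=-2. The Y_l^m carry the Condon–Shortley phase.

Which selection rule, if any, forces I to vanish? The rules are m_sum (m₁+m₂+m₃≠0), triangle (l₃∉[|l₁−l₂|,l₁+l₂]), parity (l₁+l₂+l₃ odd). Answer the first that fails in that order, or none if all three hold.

Σmᵢ = -7  ✗
l₃∈[|l₁−l₂|,l₁+l₂]=[5,7], have l₃=6
Σlᵢ = 13 ⇒ odd

m_sum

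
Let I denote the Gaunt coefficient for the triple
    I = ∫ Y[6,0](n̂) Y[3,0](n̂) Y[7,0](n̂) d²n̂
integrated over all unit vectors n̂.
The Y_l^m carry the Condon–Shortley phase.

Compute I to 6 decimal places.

m-sum 0 ✓  L=16 even ✓  3≤7≤9 ✓
Π(2lᵢ+1) = 13×7×15 = 1365
triangle coeff Δ(6,3,7) = 1/2042040
Σ_t [0,2]: t=0:+1/207360 t=1:−1/57600 t=2:+1/207360 = -1/129600
(3j)²=168/12155 [(6 3 7; 0 0 0)], sign=+1
(m-triple is (0,0,0) — same symbol as above.)
⇒ 4πI² = 592704/2272985
I = (+1)√(592704/2272985/(4π)) = 0.14405081

0.144051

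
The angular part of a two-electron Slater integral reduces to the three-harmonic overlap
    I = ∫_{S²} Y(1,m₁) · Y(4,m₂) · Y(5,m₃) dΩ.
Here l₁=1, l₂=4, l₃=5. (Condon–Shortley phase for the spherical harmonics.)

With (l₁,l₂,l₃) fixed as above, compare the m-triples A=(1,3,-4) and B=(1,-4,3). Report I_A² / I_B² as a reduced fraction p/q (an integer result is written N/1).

Shared (l₁,l₂,l₃)=(1,4,5): N and (l;000)² cancel in I_A²/I_B².
A: Δ = 0!·2!·8!/11! = 1/495; Racah Σ t=0..0: t=0:+1/10080 = 1/10080; ⇒ 3j(1 4 5; 1 3 -4)² = 4/55, sgn -1
B: Δ = 0!·2!·8!/11! = 1/495; Racah Σ t=0..0: t=0:+1/80640 = 1/80640; ⇒ 3j(1 4 5; 1 -4 3)² = 1/495, sgn +1
I_A²/I_B² = (4/55)/(1/495) = 36/1

36/1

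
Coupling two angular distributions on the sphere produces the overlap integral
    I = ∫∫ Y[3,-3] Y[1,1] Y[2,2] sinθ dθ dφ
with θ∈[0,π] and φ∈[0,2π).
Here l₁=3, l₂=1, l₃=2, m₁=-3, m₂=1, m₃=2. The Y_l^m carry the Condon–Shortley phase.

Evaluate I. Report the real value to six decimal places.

Checks pass: Σm=0; 6 even; l₃=2∈[2,4].
(2·3+1)(2·1+1)(2·2+1) = 105
Δ: 2! 4! 0! / 7! → 1/105
sum: t=1:−1/4 = -1/4
3j²(3 1 2; 0 0 0) = Δ·Π!·Σ² = 3/35  (sign -1)
sum: t=2:+1/48 = 1/48
3j²(3 1 2; -3 1 2) = Δ·Π!·Σ² = 1/7  (sign +1)
combine: 4πI² = 105·3/35·1/7 = 9/7
take √, sign -1: I = -0.31986543

-0.319865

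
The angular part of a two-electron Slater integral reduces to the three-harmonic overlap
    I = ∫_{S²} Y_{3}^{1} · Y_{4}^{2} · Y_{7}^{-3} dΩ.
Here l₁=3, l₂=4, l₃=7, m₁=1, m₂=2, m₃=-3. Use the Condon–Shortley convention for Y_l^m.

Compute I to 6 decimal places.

-0.239176

m-sum 0 ✓  L=14 even ✓  1≤7≤7 ✓
Π(2lᵢ+1) = 7×9×15 = 945
triangle coeff Δ(3,4,7) = 1/45045
Σ_t [0,0]: t=0:+1/20736 = 1/20736
(3j)²=35/1287 [(3 4 7; 0 0 0)], sign=-1
Σ_t [0,0]: t=0:+1/69120 = 1/69120
(3j)²=4/143 [(3 4 7; 1 2 -3)], sign=+1
⇒ 4πI² = 14700/20449
I = (-1)√(14700/20449/(4π)) = -0.23917605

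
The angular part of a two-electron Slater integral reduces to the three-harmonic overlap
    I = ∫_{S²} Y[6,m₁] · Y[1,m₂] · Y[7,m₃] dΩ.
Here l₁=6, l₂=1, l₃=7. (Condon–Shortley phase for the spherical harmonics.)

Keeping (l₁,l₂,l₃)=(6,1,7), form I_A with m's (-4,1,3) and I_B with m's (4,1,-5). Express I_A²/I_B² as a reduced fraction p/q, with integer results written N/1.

1/11

Shared (l₁,l₂,l₃)=(6,1,7): N and (l;000)² cancel in I_A²/I_B².
A: Δ = 0!·12!·2!/15! = 1/1365; Racah Σ t=0..0: t=0:+1/14515200 = 1/14515200; ⇒ 3j(6 1 7; -4 1 3)² = 2/455, sgn +1
B: Δ = 0!·12!·2!/15! = 1/1365; Racah Σ t=0..0: t=0:+1/14515200 = 1/14515200; ⇒ 3j(6 1 7; 4 1 -5)² = 22/455, sgn +1
I_A²/I_B² = (2/455)/(22/455) = 1/11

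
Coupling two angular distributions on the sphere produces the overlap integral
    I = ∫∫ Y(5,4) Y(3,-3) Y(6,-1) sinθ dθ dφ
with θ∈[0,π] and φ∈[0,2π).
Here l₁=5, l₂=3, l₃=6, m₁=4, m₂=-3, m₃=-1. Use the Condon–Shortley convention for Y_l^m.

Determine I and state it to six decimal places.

0.072068

Checks pass: Σm=0; 14 even; l₃=6∈[2,8].
(2·5+1)(2·3+1)(2·6+1) = 1001
Δ: 2! 8! 4! / 15! → 1/675675
sum: t=0:+1/8640 t=1:−1/2304 t=2:+1/8640 = -7/34560
3j²(5 3 6; 0 0 0) = Δ·Π!·Σ² = 7/429  (sign -1)
sum: t=0:+1/241920 = 1/241920
3j²(5 3 6; 4 -3 -1) = Δ·Π!·Σ² = 4/1001  (sign -1)
combine: 4πI² = 1001·7/429·4/1001 = 28/429
take √, sign +1: I = 0.07206849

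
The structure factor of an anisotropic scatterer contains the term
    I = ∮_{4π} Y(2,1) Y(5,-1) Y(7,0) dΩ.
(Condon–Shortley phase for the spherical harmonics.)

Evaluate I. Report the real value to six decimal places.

0.177378

m-sum 0 ✓  L=14 even ✓  3≤7≤7 ✓
Π(2lᵢ+1) = 5×11×15 = 825
triangle coeff Δ(2,5,7) = 1/15015
Σ_t [0,0]: t=0:+1/57600 = 1/57600
(3j)²=21/715 [(2 5 7; 0 0 0)], sign=-1
Σ_t [0,0]: t=0:+1/103680 = 1/103680
(3j)²=7/429 [(2 5 7; 1 -1 0)], sign=-1
⇒ 4πI² = 735/1859
I = (+1)√(735/1859/(4π)) = 0.17737771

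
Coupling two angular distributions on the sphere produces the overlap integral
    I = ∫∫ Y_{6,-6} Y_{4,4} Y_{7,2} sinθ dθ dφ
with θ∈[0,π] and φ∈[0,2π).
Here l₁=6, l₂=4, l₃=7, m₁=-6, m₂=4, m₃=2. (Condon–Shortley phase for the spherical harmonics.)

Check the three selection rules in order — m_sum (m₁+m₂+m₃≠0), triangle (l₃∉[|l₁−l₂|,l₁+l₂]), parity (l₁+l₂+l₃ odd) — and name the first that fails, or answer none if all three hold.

parity

azimuthal sum: -6 + 4 + 2 = 0  ✓
2 ≤ 7 ≤ 10 (triangle on l)  ✓
L = 6 + 4 + 7 = 17 (odd)  ✗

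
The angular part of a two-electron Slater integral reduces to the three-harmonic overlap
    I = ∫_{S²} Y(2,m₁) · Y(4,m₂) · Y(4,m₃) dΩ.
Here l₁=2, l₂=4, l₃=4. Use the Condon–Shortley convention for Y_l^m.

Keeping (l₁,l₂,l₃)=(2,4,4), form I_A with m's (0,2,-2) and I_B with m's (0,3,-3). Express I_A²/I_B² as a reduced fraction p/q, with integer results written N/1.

64/49

Same 2,4,4: normalisation and zero-m 3j drop out of the ratio.
A: Δ: 2! 2! 6! / 11! → 1/13860; sum: t=0:+1/2880 t=1:−1/120 t=2:+1/192 = -1/360; 3j²(2 4 4; 0 2 -2) = Δ·Π!·Σ² = 16/3465  (sign -1)
B: Δ: 2! 2! 6! / 11! → 1/13860; sum: t=1:−1/720 t=2:+1/480 = 1/1440; 3j²(2 4 4; 0 3 -3) = Δ·Π!·Σ² = 7/1980  (sign -1)
I_A²/I_B² = (16/3465)/(7/1980) = 64/49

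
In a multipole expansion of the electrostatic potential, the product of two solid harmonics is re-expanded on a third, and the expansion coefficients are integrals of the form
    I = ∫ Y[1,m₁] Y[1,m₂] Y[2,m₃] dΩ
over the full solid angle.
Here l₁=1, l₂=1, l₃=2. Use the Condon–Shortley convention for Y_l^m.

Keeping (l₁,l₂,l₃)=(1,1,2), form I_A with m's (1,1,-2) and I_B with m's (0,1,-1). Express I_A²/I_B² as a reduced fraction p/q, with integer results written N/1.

l's match ⇒ only the (l;m) 3-j factors differ between A and B.
A: triangle coeff Δ(1,1,2) = 1/30; Σ_t [0,0]: t=0:+1/4 = 1/4; (3j)²=1/5 [(1 1 2; 1 1 -2)], sign=+1
B: triangle coeff Δ(1,1,2) = 1/30; Σ_t [0,0]: t=0:+1/2 = 1/2; (3j)²=1/10 [(1 1 2; 0 1 -1)], sign=-1
I_A²/I_B² = (1/5)/(1/10) = 2/1

2/1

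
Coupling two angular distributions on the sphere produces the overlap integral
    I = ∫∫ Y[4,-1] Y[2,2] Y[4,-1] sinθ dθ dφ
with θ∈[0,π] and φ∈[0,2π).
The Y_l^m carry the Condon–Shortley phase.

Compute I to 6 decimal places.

m-sum 0 ✓  L=10 even ✓  2≤4≤6 ✓
Π(2lᵢ+1) = 9×5×9 = 405
triangle coeff Δ(4,2,4) = 1/13860
Σ_t [0,2]: t=0:+1/192 t=1:−1/36 t=2:+1/192 = -5/288
(3j)²=20/693 [(4 2 4; 0 0 0)], sign=-1
Σ_t [2,2]: t=2:+1/144 = 1/144
(3j)²=10/231 [(4 2 4; -1 2 -1)], sign=-1
⇒ 4πI² = 3000/5929
I = (+1)√(3000/5929/(4π)) = 0.20066192

0.200662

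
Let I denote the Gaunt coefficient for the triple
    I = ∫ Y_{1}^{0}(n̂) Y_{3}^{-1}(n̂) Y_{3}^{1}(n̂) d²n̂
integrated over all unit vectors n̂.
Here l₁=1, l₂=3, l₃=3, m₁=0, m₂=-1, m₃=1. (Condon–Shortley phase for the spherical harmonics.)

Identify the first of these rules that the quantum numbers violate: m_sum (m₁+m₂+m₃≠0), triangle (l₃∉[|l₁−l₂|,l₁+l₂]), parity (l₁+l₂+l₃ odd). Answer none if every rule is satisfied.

parity

Σmᵢ = 0  ✓
l₃∈[|l₁−l₂|,l₁+l₂]=[2,4], have l₃=3  ✓
Σlᵢ = 7 ⇒ odd  ✗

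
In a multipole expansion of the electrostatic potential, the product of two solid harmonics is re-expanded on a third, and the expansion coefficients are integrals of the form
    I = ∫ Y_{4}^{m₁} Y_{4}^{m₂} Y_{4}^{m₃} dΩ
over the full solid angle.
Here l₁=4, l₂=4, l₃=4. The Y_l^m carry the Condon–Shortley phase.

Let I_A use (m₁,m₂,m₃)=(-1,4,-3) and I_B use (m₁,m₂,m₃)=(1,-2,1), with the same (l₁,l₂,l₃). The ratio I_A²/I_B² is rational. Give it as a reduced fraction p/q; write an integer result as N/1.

49/36

l's match ⇒ only the (l;m) 3-j factors differ between A and B.
A: triangle coeff Δ(4,4,4) = 1/450450; Σ_t [4,4]: t=4:+1/3456 = 1/3456; (3j)²=35/1287 [(4 4 4; -1 4 -3)], sign=-1
B: triangle coeff Δ(4,4,4) = 1/450450; Σ_t [0,2]: t=0:+1/576 t=1:−1/144 t=2:+1/576 = -1/288; (3j)²=20/1001 [(4 4 4; 1 -2 1)], sign=+1
I_A²/I_B² = (35/1287)/(20/1001) = 49/36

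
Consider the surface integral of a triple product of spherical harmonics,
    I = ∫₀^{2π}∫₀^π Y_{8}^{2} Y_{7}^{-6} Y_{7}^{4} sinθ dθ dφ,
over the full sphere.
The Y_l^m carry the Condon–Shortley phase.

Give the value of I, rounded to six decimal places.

-0.136238

Checks pass: Σm=0; 22 even; l₃=7∈[1,15].
(2·8+1)(2·7+1)(2·7+1) = 3825
Δ: 8! 8! 6! / 23! → 1/22086194130
sum: t=1:−1/18289152000 t=2:+1/248832000 t=3:−1/24883200 t=4:+1/11943936 t=5:−1/24883200 t=6:+1/248832000 t=7:−1/18289152000 = 11/975421440
3j²(8 7 7; 0 0 0) = Δ·Π!·Σ² = 1750/289731  (sign -1)
sum: t=0:+1/6967296000 t=1:−1/2612736000 = -1/4180377600
3j²(8 7 7; 2 -6 4) = Δ·Π!·Σ² = 75/7429  (sign +1)
combine: 4πI² = 3825·1750/289731·75/7429 = 9843750/42204149
take √, sign -1: I = -0.13623785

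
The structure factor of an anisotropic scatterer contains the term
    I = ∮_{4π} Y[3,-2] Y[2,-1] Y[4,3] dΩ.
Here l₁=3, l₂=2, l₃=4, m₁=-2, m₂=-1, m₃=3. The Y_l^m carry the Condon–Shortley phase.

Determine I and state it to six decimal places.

0.000000

L=9 odd ⇒ parity kills the (l;000) factor ⇒ I = 0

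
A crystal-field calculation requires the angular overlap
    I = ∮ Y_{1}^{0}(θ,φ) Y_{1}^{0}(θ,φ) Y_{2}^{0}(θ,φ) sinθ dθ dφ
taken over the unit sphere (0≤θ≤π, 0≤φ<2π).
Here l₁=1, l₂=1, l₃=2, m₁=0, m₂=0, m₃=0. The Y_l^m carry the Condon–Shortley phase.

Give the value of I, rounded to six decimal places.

Checks pass: Σm=0; 4 even; l₃=2∈[0,2].
(2·1+1)(2·1+1)(2·2+1) = 45
Δ: 0! 2! 2! / 5! → 1/30
sum: t=0:+1/1 = 1/1
3j²(1 1 2; 0 0 0) = Δ·Π!·Σ² = 2/15  (sign +1)
(m-triple is (0,0,0) — same symbol as above.)
combine: 4πI² = 45·2/15·2/15 = 4/5
take √, sign +1: I = 0.25231325

0.252313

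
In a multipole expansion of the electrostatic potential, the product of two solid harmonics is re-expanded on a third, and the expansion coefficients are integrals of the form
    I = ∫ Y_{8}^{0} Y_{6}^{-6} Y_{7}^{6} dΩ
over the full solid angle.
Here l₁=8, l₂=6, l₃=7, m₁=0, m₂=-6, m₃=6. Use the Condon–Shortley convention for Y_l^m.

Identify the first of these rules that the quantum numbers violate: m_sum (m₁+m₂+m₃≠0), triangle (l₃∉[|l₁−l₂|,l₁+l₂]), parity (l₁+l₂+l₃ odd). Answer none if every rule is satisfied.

parity

Σmᵢ = 0  ✓
l₃∈[|l₁−l₂|,l₁+l₂]=[2,14], have l₃=7  ✓
Σlᵢ = 21 ⇒ odd  ✗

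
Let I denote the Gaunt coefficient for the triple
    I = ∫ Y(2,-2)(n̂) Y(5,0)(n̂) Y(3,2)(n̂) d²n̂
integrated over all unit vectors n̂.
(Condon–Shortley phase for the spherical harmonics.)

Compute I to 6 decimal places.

Checks pass: Σm=0; 10 even; l₃=3∈[3,7].
(2·2+1)(2·5+1)(2·3+1) = 385
Δ: 4! 0! 6! / 11! → 1/2310
sum: t=2:+1/144 = 1/144
3j²(2 5 3; 0 0 0) = Δ·Π!·Σ² = 10/231  (sign -1)
sum: t=4:+1/2880 = 1/2880
3j²(2 5 3; -2 0 2) = Δ·Π!·Σ² = 1/462  (sign -1)
combine: 4πI² = 385·10/231·1/462 = 25/693
take √, sign +1: I = 0.05357948

0.053579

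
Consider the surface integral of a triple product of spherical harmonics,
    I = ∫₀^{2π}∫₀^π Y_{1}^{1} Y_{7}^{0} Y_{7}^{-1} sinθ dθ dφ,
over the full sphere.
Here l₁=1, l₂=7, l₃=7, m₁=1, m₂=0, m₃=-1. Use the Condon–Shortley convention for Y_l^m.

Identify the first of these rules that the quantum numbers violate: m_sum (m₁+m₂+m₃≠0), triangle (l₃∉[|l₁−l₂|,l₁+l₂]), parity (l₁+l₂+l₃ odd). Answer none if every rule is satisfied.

azimuthal sum: 1 + 0 − 1 = 0  ✓
6 ≤ 7 ≤ 8 (triangle on l)  ✓
L = 1 + 7 + 7 = 15 (odd)  ✗

parity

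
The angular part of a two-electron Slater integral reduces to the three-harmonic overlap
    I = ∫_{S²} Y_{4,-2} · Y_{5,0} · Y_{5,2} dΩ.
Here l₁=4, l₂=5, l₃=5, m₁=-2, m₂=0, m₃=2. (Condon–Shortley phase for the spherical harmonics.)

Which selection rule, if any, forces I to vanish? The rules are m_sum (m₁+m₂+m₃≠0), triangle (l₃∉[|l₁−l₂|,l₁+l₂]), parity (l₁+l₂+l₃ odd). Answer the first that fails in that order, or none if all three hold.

none

azimuthal sum: -2 + 0 + 2 = 0  ✓
1 ≤ 5 ≤ 9 (triangle on l)  ✓
L = 4 + 5 + 5 = 14 (even)  ✓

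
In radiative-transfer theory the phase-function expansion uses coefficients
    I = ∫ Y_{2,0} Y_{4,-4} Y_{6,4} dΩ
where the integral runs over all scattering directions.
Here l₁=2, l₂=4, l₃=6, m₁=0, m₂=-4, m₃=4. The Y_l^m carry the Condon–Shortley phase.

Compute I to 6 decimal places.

0.106690

Rules hold: Σm=0, L=12 even, 2≤6≤6.
N = 5·9·13 = 585
Δ = 0!·4!·8!/13! = 1/6435
Racah Σ t=0..0: t=0:+1/2304 = 1/2304
⇒ 3j(2 4 6; 0 0 0)² = 5/143, sgn +1
Racah Σ t=0..0: t=0:+1/161280 = 1/161280
⇒ 3j(2 4 6; 0 -4 4)² = 1/143, sgn +1
4πI² = N·(3j₀)²·(3jₘ)² = 225/1573
I = +1·√(0.143039/4π) = 0.10668957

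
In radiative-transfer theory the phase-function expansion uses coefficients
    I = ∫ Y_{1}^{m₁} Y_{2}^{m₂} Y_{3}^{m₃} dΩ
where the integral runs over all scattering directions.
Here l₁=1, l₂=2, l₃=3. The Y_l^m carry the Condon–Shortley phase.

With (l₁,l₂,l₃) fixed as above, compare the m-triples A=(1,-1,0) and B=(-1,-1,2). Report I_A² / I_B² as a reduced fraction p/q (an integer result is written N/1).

Same 1,2,3: normalisation and zero-m 3j drop out of the ratio.
A: Δ: 0! 2! 4! / 7! → 1/105; sum: t=0:+1/12 = 1/12; 3j²(1 2 3; 1 -1 0) = Δ·Π!·Σ² = 1/35  (sign -1)
B: Δ: 0! 2! 4! / 7! → 1/105; sum: t=0:+1/12 = 1/12; 3j²(1 2 3; -1 -1 2) = Δ·Π!·Σ² = 2/21  (sign -1)
I_A²/I_B² = (1/35)/(2/21) = 3/10

3/10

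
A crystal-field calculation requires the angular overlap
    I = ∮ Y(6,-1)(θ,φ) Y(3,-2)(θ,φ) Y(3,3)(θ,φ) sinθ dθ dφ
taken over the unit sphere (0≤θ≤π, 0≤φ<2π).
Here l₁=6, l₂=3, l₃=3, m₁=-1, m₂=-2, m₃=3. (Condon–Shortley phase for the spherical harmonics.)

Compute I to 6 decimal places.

-0.031364

m-sum 0 ✓  L=12 even ✓  3≤3≤9 ✓
Π(2lᵢ+1) = 13×7×7 = 637
triangle coeff Δ(6,3,3) = 1/12012
Σ_t [3,3]: t=3:−1/1296 = -1/1296
(3j)²=100/3003 [(6 3 3; 0 0 0)], sign=+1
Σ_t [1,1]: t=1:−1/86400 = -1/86400
(3j)²=1/1716 [(6 3 3; -1 -2 3)], sign=-1
⇒ 4πI² = 175/14157
I = (-1)√(175/14157/(4π)) = -0.03136379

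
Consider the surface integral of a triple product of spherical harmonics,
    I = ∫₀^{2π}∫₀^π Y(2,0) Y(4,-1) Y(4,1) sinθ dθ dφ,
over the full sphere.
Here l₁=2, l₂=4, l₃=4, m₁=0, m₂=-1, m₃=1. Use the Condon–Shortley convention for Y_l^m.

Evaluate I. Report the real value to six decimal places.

m-sum 0 ✓  L=10 even ✓  2≤4≤6 ✓
Π(2lᵢ+1) = 5×9×9 = 405
triangle coeff Δ(2,4,4) = 1/13860
Σ_t [0,2]: t=0:+1/192 t=1:−1/36 t=2:+1/192 = -5/288
(3j)²=20/693 [(2 4 4; 0 0 0)], sign=-1
Σ_t [0,2]: t=0:+1/144 t=1:−1/48 t=2:+1/480 = -17/1440
(3j)²=289/13860 [(2 4 4; 0 -1 1)], sign=+1
⇒ 4πI² = 1445/5929
I = (-1)√(1445/5929/(4π)) = -0.13926381

-0.139264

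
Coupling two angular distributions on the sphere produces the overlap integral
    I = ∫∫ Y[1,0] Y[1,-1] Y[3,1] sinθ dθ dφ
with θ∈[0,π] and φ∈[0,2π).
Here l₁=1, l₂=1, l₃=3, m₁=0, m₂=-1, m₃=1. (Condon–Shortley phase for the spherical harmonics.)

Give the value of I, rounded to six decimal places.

triangle: need 0≤l₃≤2, have 3; I=0

0.000000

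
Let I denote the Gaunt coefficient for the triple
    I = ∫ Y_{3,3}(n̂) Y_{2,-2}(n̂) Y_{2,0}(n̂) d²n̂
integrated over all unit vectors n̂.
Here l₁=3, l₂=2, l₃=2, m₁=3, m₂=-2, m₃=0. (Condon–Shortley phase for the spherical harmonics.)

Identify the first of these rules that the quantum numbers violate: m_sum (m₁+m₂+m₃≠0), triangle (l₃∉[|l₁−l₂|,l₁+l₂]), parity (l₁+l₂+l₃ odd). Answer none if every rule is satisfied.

m₁+m₂+m₃ = 3 − 2 + 0 = 1  ✗
triangle: |3−2|=1 ≤ l₃=2 ≤ 3+2=5
parity: l₁+l₂+l₃ = 7 is odd

m_sum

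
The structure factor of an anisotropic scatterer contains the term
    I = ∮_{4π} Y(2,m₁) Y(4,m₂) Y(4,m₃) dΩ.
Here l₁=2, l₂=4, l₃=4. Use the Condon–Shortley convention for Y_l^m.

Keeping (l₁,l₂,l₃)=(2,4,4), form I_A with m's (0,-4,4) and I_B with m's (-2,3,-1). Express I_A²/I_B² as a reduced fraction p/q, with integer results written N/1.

Same 2,4,4: normalisation and zero-m 3j drop out of the ratio.
A: Δ: 2! 2! 6! / 11! → 1/13860; sum: t=0:+1/2880 = 1/2880; 3j²(2 4 4; 0 -4 4) = Δ·Π!·Σ² = 28/495  (sign +1)
B: Δ: 2! 2! 6! / 11! → 1/13860; sum: t=2:+1/480 = 1/480; 3j²(2 4 4; -2 3 -1) = Δ·Π!·Σ² = 3/110  (sign -1)
I_A²/I_B² = (28/495)/(3/110) = 56/27

56/27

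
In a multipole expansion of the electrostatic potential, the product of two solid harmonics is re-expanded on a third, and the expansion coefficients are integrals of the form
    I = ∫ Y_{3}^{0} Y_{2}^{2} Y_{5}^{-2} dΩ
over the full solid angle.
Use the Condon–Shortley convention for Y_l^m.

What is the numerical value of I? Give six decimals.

Checks pass: Σm=0; 10 even; l₃=5∈[1,5].
(2·3+1)(2·2+1)(2·5+1) = 385
Δ: 0! 6! 4! / 11! → 1/2310
sum: t=0:+1/144 = 1/144
3j²(3 2 5; 0 0 0) = Δ·Π!·Σ² = 10/231  (sign -1)
sum: t=0:+1/864 = 1/864
3j²(3 2 5; 0 2 -2) = Δ·Π!·Σ² = 1/66  (sign -1)
combine: 4πI² = 385·10/231·1/66 = 25/99
take √, sign +1: I = 0.14175797

0.141758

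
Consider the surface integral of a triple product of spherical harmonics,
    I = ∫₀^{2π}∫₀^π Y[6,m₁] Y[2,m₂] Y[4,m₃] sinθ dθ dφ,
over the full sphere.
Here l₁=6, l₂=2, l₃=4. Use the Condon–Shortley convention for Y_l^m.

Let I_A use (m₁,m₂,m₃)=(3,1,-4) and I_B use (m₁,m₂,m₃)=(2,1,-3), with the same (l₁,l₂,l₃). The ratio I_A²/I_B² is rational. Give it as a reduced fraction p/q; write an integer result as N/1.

9/32

l's match ⇒ only the (l;m) 3-j factors differ between A and B.
A: triangle coeff Δ(6,2,4) = 1/6435; Σ_t [3,3]: t=3:−1/241920 = -1/241920; (3j)²=1/715 [(6 2 4; 3 1 -4)], sign=-1
B: triangle coeff Δ(6,2,4) = 1/6435; Σ_t [3,3]: t=3:−1/30240 = -1/30240; (3j)²=32/6435 [(6 2 4; 2 1 -3)], sign=+1
I_A²/I_B² = (1/715)/(32/6435) = 9/32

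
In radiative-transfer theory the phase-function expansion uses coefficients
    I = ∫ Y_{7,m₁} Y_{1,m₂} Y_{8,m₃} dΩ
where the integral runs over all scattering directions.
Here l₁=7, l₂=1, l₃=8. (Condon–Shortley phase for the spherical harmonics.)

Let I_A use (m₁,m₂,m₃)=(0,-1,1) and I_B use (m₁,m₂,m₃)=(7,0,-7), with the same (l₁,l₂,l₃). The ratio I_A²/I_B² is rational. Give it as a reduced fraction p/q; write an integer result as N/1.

Shared (l₁,l₂,l₃)=(7,1,8): N and (l;000)² cancel in I_A²/I_B².
A: Δ = 0!·14!·2!/17! = 1/2040; Racah Σ t=0..0: t=0:+1/50803200 = 1/50803200; ⇒ 3j(7 1 8; 0 -1 1)² = 3/170, sgn -1
B: Δ = 0!·14!·2!/17! = 1/2040; Racah Σ t=0..0: t=0:+1/87178291200 = 1/87178291200; ⇒ 3j(7 1 8; 7 0 -7)² = 1/136, sgn -1
I_A²/I_B² = (3/170)/(1/136) = 12/5

12/5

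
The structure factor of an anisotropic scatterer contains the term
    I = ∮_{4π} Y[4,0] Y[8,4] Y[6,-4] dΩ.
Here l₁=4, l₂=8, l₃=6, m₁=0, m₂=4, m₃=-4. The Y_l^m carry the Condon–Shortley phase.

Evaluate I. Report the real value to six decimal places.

-0.104792

Checks pass: Σm=0; 18 even; l₃=6∈[4,12].
(2·4+1)(2·8+1)(2·6+1) = 1989
Δ: 6! 2! 10! / 19! → 1/23279256
sum: t=2:+1/1658880 t=3:−1/518400 t=4:+1/1658880 = -1/1382400
3j²(4 8 6; 0 0 0) = Δ·Π!·Σ² = 504/46189  (sign -1)
sum: t=2:+1/348364800 t=3:−1/13063680 t=4:+1/7741440 = 29/522547200
3j²(4 8 6; 0 4 -4) = Δ·Π!·Σ² = 1682/264537  (sign +1)
combine: 4πI² = 1989·504/46189·1682/264537 = 121104/877591
take √, sign -1: I = -0.10479202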